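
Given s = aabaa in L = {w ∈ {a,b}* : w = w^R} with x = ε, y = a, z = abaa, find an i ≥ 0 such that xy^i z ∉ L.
i = 0

xy⁰z = ε · ε · abaa = abaa; abaa reversed is aaba ≠ abaa, so it is not a palindrome and is not in L.
(Other choices also work, e.g. i = 2, 3; only i = 1 is guaranteed to stay in L since xy¹z = s.)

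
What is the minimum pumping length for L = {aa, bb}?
p = 3

For a finite language L, the pumping lemma holds vacuously if p > max|s| for s ∈ L.

The longest string in L = {aa, bb} has length 2.
If p = 3, then no string s ∈ L has |s| ≥ p, so the condition is vacuously true.

The minimum pumping length is p = 3.

Why no smaller p works: for any p ≤ 2, the longest string s ∈ L has |s| = 2 ≥ p, so it would
have to be pumpable; but pumping up (i = 2, 3, ...) produces ever longer strings, which cannot all lie in the
finite language L. So the pumping property fails for every p ≤ 2.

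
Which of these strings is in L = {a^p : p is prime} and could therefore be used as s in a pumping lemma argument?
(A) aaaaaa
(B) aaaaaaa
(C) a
(B) aaaaaaa

The pumping lemma is applied to a string s that lies in L, so first check membership of each option:
- (A) aaaaaa has length 6 = 2 × 3, which is not prime, so it is not in L ✗
- (B) aaaaaaa has length 7, which is prime, so it is in L ✓
- (C) a has length 1, which is not prime, so it is not in L ✗

Only (B) aaaaaaa is in L, so it is the only candidate that could play the role of s.
(In a complete proof one picks s in terms of the pumping length p so that |s| ≥ p is guaranteed; a fixed string like aaaaaaa illustrates the shape of such an s.)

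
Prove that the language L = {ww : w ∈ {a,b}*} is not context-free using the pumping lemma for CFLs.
Assume for contradiction that L is context-free, and let p ≥ 1 be the pumping length given by the pumping lemma for CFLs.
Choose s = a^p b^p a^p b^p. Then s ∈ L (take w = a^p b^p) and |s| = 4p ≥ p.
By the CFL pumping lemma, s = uvxyz for some u, v, x, y, z with |vxy| ≤ p, |vy| ≥ 1, and uv^i xy^i z ∈ L for every i ≥ 0.

Write s as four blocks A₁ B₁ A₂ B₂ with A₁ = A₂ = a^p and B₁ = B₂ = b^p. Since |vxy| ≤ p, the window vxy lies inside at most two adjacent blocks. Take i = 0 and let t = uxz, so |t| = 4p − |vy| with 1 ≤ |vy| ≤ p. If |t| is odd, t ∉ L immediately, so assume |vy| is even (hence |vy| ≥ 2) and |t|/2 = 2p − |vy|/2, which satisfies p ≤ |t|/2 ≤ 2p − 1.

Case 1 (vxy inside A₁B₁): t = a^(p−j) b^(p−l) a^p b^p with j + l = |vy|. The second half of t has length < 2p, so it is a suffix of the trailing a^p b^p and ends in b; the first half is a^(p−j) b^(p−l) a^((j+l)/2), which ends in a because (j+l)/2 ≥ 1. The halves differ, so t ∉ L.

Case 2 (vxy inside B₁A₂, straddling the middle): t = a^p b^(p−j) a^(p−l) b^p with j + l = |vy|. If t = ww, then w is a prefix of t of length ≥ p, so w begins with a^p; and w is a suffix of t of length ≥ p, so w ends with b^p. That forces |w| ≥ 2p, contradicting |w| = |t|/2 ≤ 2p − 1. So t ∉ L.

Case 3 (vxy inside A₂B₂): t = a^p b^p a^(p−j) b^(p−l) with j + l = |vy|. The first half of t is a prefix of a^p b^p, so it begins with a; the second half is b^((j+l)/2) a^(p−j) b^(p−l), which begins with b. The halves differ, so t ∉ L.

In every case uv⁰xy⁰z = uxz ∉ L.

This contradicts the CFL pumping lemma, which requires uv^i xy^i z ∈ L for all i ≥ 0.
Hence L = {ww : w ∈ {a,b}*} is not context-free. ∎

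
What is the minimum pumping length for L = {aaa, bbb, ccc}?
p = 4

For a finite language L, the pumping lemma holds vacuously if p > max|s| for s ∈ L.

The longest string in L = {aaa, bbb, ccc} has length 3.
If p = 4, then no string s ∈ L has |s| ≥ p, so the condition is vacuously true.

The minimum pumping length is p = 4.

Why no smaller p works: for any p ≤ 3, the longest string s ∈ L has |s| = 3 ≥ p, so it would
have to be pumpable; but pumping up (i = 2, 3, ...) produces ever longer strings, which cannot all lie in the
finite language L. So the pumping property fails for every p ≤ 3.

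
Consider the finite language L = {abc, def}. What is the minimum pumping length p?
p = 4

For a finite language L, the pumping lemma holds vacuously if p > max|s| for s ∈ L.

The longest string in L = {abc, def} has length 3.
If p = 4, then no string s ∈ L has |s| ≥ p, so the condition is vacuously true.

The minimum pumping length is p = 4.

Why no smaller p works: for any p ≤ 3, the longest string s ∈ L has |s| = 3 ≥ p, so it would
have to be pumpable; but pumping up (i = 2, 3, ...) produces ever longer strings, which cannot all lie in the
finite language L. So the pumping property fails for every p ≤ 3.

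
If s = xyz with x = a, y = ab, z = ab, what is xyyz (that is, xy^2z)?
aababab

Given x = 'a', y = 'ab', z = 'ab' and i = 2:

xy^2z = x + y·y·...·y (2 times) + z
       = 'a' + 'ab'^2 + 'ab'
       = 'a' + 'abab' + 'ab'
       = 'aababab'

The pumped string is 'aababab' with length 7.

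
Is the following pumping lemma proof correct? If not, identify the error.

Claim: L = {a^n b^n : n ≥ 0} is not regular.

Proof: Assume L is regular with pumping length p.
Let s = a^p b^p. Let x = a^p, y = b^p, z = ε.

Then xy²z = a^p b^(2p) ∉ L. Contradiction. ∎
The proof is INCORRECT.

Error: The decomposition violates |xy| ≤ p.
With x = a^p and y = b^p, we have |xy| = 2p > p.
The pumping lemma requires |xy| ≤ p, so y must be within the first p characters.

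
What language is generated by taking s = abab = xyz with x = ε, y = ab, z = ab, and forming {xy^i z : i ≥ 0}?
{xy^i z : i ≥ 0} = {(ab)^(i+1) : i ≥ 0} = {ab, abab, ababab, ...}

With x = ε, y = ab, z = ab: Pumping 'ab' gives strings of alternating a's and b's.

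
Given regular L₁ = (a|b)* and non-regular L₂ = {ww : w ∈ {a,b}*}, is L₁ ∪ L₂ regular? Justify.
Yes — L₁ ∪ L₂ is regular.

{ww} ⊆ (a|b)*, so L₁ ∪ L₂ = (a|b)*, which is regular.

Note that the bare facts "L₁ regular, L₂ non-regular" do not settle the question by themselves: the closure of regular languages under ∪, ∩, complement and difference applies only when BOTH operands are regular. With a non-regular operand the result can come out regular or non-regular depending on the specific languages, so one has to work out L₁ ∪ L₂ for this particular pair, as above.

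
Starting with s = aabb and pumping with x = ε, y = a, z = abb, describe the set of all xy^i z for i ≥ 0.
{xy^i z : i ≥ 0} = {a^(i+1) b^2 : i ≥ 0} = {abb, aabb, aaabb, ...}

With x = ε, y = a, z = abb: Starting with aabb and pumping the first 'a' (z = abb keeps the second 'a'), we get strings with i+1 a's followed by 2 b's for i = 0, 1, 2, ...; note bb is not produced because z always contributes one a.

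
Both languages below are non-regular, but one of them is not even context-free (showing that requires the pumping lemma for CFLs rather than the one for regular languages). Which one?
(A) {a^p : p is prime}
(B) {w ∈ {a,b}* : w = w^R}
(A) {a^p : p is prime}

(A) {a^p : p is prime} requires the CFL pumping lemma.

- {w ∈ {a,b}* : w = w^R} is context-free (but not regular)
  • Can be shown non-regular with the regular pumping lemma
  • After pumping, the string is no longer symmetric

- {a^p : p is prime} is NOT context-free
  • Requires the CFL pumping lemma to prove
  • The CFL pumping lemma also fails because prime gaps are unbounded

The CFL pumping lemma is "stronger" in that it can prove non-membership
in the larger class of context-free languages.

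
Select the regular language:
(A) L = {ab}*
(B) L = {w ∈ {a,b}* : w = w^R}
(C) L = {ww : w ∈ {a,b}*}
(A) {ab}*

(A) L = {ab}* is regular.

This can be recognized by a finite automaton (DFA/NFA).
Regular expressions like {ab}* define regular languages.

The other choices are not regular:
- {ww : w ∈ {a,b}*}: After pumping, the two halves no longer match
- {w ∈ {a,b}* : w = w^R}: After pumping, the string is no longer symmetric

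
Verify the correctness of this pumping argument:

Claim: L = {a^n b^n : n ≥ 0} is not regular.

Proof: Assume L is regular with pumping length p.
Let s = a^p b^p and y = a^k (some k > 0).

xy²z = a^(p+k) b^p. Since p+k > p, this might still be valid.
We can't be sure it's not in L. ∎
The proof is INCORRECT.

Error: The conclusion is wrong.
xy²z = a^(p+k) b^p is definitely NOT in L because the number of a's (p+k) ≠ number of b's (p).
The proof incorrectly doubts what is actually a valid contradiction.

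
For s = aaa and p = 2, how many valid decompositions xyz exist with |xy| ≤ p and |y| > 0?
3

For s = 'aaa' with pumping length p = 2:

Constraints: |xy| ≤ 2, |y| > 0

Valid decompositions (|xy| ≤ p, |y| ≥ 1):
  • x='', y='a', z='aa'
  • x='a', y='a', z='a'
  • x='', y='aa', z='a'

Total count: 3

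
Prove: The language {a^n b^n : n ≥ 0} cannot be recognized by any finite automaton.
Assume for contradiction that L is regular, and let p ≥ 1 be the pumping length given by the pumping lemma.
Choose s = a^p b^p. Then s ∈ L and |s| = 2p ≥ p.
By the pumping lemma, s = xyz for some x, y, z with |xy| ≤ p, |y| ≥ 1, and xy^i z ∈ L for every i ≥ 0.
Since |xy| ≤ p and the first p symbols of s are all a's, we must have y = a^k for some k with 1 ≤ k ≤ p.

Take i = 0: xy⁰z = a^(p − k) b^p.
This string has p − k a's but p b's, and p − k < p because k ≥ 1. So xy⁰z ∉ L.

This contradicts the pumping lemma, which requires xy^i z ∈ L for all i ≥ 0.
Hence L = {a^n b^n : n ≥ 0} is not regular. ∎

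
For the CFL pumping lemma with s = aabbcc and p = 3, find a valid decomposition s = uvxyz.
u='aa', v='b', x='b', y='c', z='c'

For s = aabbcc with pumping length p = 3:

One valid decomposition:
- u = 'aa'
- v = 'b'
- x = 'b'
- y = 'c'
- z = 'c'

Verification:
- uvxyz = 'aa' + 'b' + 'b' + 'c' + 'c' = aabbcc ✓
- |vxy| = |'bbc'| = 3 ≤ 3 ✓
- |vy| = |'bc'| = 2 > 0 ✓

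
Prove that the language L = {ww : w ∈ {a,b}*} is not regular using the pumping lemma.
Assume for contradiction that L is regular, and let p ≥ 1 be the pumping length given by the pumping lemma.
Choose s = a^p b a^p b. Then s ∈ L (take w = a^p b) and |s| = 2p + 2 ≥ p.
By the pumping lemma, s = xyz for some x, y, z with |xy| ≤ p, |y| ≥ 1, and xy^i z ∈ L for every i ≥ 0.
Since |xy| ≤ p and the first p symbols of s are all a's, y = a^k for some k with 1 ≤ k ≤ p.

Take i = 2: t = xy²z = a^(p + k) b a^p b.
Suppose t = uu for some string u. The string t contains exactly two b's and ends in b, so u contains exactly one b and ends in b; hence u = a^j b for some j, and uu = a^j b a^j b. Comparing with t = a^(p + k) b a^p b forces j = p + k (first block) and j = p (second block), which is impossible since k ≥ 1. So t ∉ L.

This contradicts the pumping lemma, which requires xy^i z ∈ L for all i ≥ 0.
Hence L = {ww : w ∈ {a,b}*} is not regular. ∎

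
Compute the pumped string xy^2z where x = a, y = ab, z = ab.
aababab

Given x = 'a', y = 'ab', z = 'ab' and i = 2:

xy^2z = x + y·y·...·y (2 times) + z
       = 'a' + 'ab'^2 + 'ab'
       = 'a' + 'abab' + 'ab'
       = 'aababab'

The pumped string is 'aababab' with length 7.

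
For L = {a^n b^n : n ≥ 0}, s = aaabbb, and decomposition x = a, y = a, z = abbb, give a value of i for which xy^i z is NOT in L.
i = 2

xy²z = a · aa · abbb = aaaabbb; aaaabbb has 4 a's and 3 b's; 4 ≠ 3, so it is not in L.
(Other choices also work, e.g. i = 0, 3; only i = 1 is guaranteed to stay in L since xy¹z = s.)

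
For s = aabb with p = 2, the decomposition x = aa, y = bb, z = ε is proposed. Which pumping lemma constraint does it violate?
Violated: |xy| ≤ p

The decomposition x = aa, y = bb, z = ε for s = aabb with p = 2
violates the constraint: |xy| ≤ p

|xy| = |aabb| = 4 > 2 = p. The decomposition puts too many characters in xy.

Pumping lemma constraints:
1. xyz = s (decomposition is valid)
2. |xy| ≤ p
3. |y| > 0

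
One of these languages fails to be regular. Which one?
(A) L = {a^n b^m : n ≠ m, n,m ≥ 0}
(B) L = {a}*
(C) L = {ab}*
(A) {a^n b^m : n ≠ m, n,m ≥ 0}

(A) L = {a^n b^m : n ≠ m, n,m ≥ 0} is NOT regular.

The pumping lemma can be used to prove this:
After pumping a's, we can make n = m

The other languages are regular because they can be recognized by finite automata.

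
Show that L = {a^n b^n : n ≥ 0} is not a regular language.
Assume for contradiction that L is regular, and let p ≥ 1 be the pumping length given by the pumping lemma.
Choose s = a^p b^p. Then s ∈ L and |s| = 2p ≥ p.
By the pumping lemma, s = xyz for some x, y, z with |xy| ≤ p, |y| ≥ 1, and xy^i z ∈ L for every i ≥ 0.
Since |xy| ≤ p and the first p symbols of s are all a's, we must have y = a^k for some k with 1 ≤ k ≤ p.

Take i = 0: xy⁰z = a^(p − k) b^p.
This string has p − k a's but p b's, and p − k < p because k ≥ 1. So xy⁰z ∉ L.

This contradicts the pumping lemma, which requires xy^i z ∈ L for all i ≥ 0.
Hence L = {a^n b^n : n ≥ 0} is not regular. ∎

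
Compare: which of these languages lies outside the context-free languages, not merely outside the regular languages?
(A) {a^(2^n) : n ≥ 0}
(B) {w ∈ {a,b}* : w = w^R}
(A) {a^(2^n) : n ≥ 0}

(A) {a^(2^n) : n ≥ 0} requires the CFL pumping lemma.

- {w ∈ {a,b}* : w = w^R} is context-free (but not regular)
  • Can be shown non-regular with the regular pumping lemma
  • After pumping, the string is no longer symmetric

- {a^(2^n) : n ≥ 0} is NOT context-free
  • Requires the CFL pumping lemma to prove
  • Gaps between powers of 2 grow exponentially

The CFL pumping lemma is "stronger" in that it can prove non-membership
in the larger class of context-free languages.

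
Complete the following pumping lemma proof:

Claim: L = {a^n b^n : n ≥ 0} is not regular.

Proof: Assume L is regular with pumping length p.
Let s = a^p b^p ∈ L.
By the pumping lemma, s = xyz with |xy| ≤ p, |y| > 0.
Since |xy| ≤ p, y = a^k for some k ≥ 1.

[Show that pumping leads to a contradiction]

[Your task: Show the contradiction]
Consider xy²z = a^(p+k) b^p.

Since k ≥ 1, we have p + k > p.
So xy²z has more a's than b's: (p+k) a's vs p b's.
This means xy²z ∉ L because a^n b^n requires equal counts.

This contradicts the pumping lemma which states xy²z ∈ L.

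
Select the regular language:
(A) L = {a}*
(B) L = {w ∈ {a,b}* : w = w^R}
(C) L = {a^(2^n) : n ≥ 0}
(A) {a}*

(A) L = {a}* is regular.

This can be recognized by a finite automaton (DFA/NFA).
Regular expressions like {a}* define regular languages.

The other choices are not regular:
- {w ∈ {a,b}* : w = w^R}: After pumping, the string is no longer symmetric
- {a^(2^n) : n ≥ 0}: After pumping, length is no longer a power of 2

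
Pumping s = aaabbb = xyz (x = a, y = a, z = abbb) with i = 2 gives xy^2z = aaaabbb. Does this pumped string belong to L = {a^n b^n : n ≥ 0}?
No

xy²z = a · aa · abbb = aaaabbb.
aaaabbb has 4 a's and 3 b's; 4 ≠ 3, so it is not in L.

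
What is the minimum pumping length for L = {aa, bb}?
p = 3

For a finite language L, the pumping lemma holds vacuously if p > max|s| for s ∈ L.

The longest string in L = {aa, bb} has length 2.
If p = 3, then no string s ∈ L has |s| ≥ p, so the condition is vacuously true.

The minimum pumping length is p = 3.

Why no smaller p works: for any p ≤ 2, the longest string s ∈ L has |s| = 2 ≥ p, so it would
have to be pumpable; but pumping up (i = 2, 3, ...) produces ever longer strings, which cannot all lie in the
finite language L. So the pumping property fails for every p ≤ 2.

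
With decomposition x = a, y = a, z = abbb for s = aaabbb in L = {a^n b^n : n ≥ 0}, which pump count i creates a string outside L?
i = 2

xy²z = a · aa · abbb = aaaabbb; aaaabbb has 4 a's and 3 b's; 4 ≠ 3, so it is not in L.
(Other choices also work, e.g. i = 0, 3; only i = 1 is guaranteed to stay in L since xy¹z = s.)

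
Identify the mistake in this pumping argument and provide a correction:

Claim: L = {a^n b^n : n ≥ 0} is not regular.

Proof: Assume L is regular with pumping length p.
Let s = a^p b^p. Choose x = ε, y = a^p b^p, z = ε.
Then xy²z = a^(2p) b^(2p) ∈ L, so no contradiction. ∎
Error: The decomposition violates |xy| ≤ p. With y = a^p b^p, |xy| = |y| = 2p > p. (The proof also miscomputes xy²z, which would be a^p b^p a^p b^p rather than a^(2p) b^(2p), and it wrongly treats one harmless decomposition as settling the matter — the prover does not get to choose the decomposition.)

Correction: The pumping lemma requires |xy| ≤ p, and the argument must handle every decomposition satisfying |xy| ≤ p, |y| ≥ 1. Since s starts with p a's, any such y consists only of a's, say y = a^k with k ≥ 1. Then xy²z = a^(p+k) b^p has unequal numbers of a's and b's, so xy²z ∉ L — the required contradiction.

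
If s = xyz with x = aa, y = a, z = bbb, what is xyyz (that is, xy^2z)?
aaaabbb

Given x = 'aa', y = 'a', z = 'bbb' and i = 2:

xy^2z = x + y·y·...·y (2 times) + z
       = 'aa' + 'a'^2 + 'bbb'
       = 'aa' + 'aa' + 'bbb'
       = 'aaaabbb'

The pumped string is 'aaaabbb' with length 7.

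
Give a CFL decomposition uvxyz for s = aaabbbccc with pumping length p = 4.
u='aa', v='a', x='bb', y='b', z='ccc'

For s = aaabbbccc with pumping length p = 4:

One valid decomposition:
- u = 'aa'
- v = 'a'
- x = 'bb'
- y = 'b'
- z = 'ccc'

Verification:
- uvxyz = 'aa' + 'a' + 'bb' + 'b' + 'ccc' = aaabbbccc ✓
- |vxy| = |'abbb'| = 4 ≤ 4 ✓
- |vy| = |'ab'| = 2 > 0 ✓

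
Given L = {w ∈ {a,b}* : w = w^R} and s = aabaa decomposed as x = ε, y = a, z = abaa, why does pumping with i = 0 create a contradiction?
xy⁰z = abaa ∉ L

Pumping with i = 0 replaces y = a by y⁰ = ε:
- Original: s = xyz = aabaa; aabaa reversed is aabaa, the same string, so it is a palindrome and is in L
- Pumped: xy⁰z = ε · ε · abaa = abaa
- abaa reversed is aaba ≠ abaa, so it is not a palindrome and is not in L

The pumping lemma would require xy⁰z ∈ L, so this decomposition yields a contradiction.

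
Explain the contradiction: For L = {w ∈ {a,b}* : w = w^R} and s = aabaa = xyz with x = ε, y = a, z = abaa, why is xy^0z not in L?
xy⁰z = abaa ∉ L

Pumping with i = 0 replaces y = a by y⁰ = ε:
- Original: s = xyz = aabaa; aabaa reversed is aabaa, the same string, so it is a palindrome and is in L
- Pumped: xy⁰z = ε · ε · abaa = abaa
- abaa reversed is aaba ≠ abaa, so it is not a palindrome and is not in L

The pumping lemma would require xy⁰z ∈ L, so this decomposition yields a contradiction.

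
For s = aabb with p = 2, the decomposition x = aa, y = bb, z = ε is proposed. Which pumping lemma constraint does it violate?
Violated: |xy| ≤ p

The decomposition x = aa, y = bb, z = ε for s = aabb with p = 2
violates the constraint: |xy| ≤ p

|xy| = |aabb| = 4 > 2 = p. The decomposition puts too many characters in xy.

Pumping lemma constraints:
1. xyz = s (decomposition is valid)
2. |xy| ≤ p
3. |y| > 0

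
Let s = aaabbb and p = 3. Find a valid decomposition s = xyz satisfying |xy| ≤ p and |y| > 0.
x = '', y = 'aaa', z = 'bbb'

For s = aaabbb and p = 3, one valid decomposition is:
- x = '' (length 0)
- y = 'aaa' (length 3)
- z = 'bbb' (length 3)

Verification:
- xyz = '' + 'aaa' + 'bbb' = aaabbb ✓
- |xy| = 3 ≤ 3 ✓
- |y| = 3 > 0 ✓

All pumping lemma constraints are satisfied.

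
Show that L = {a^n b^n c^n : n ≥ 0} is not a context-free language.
Assume for contradiction that L is context-free, and let p ≥ 1 be the pumping length given by the pumping lemma for CFLs.
Choose s = a^p b^p c^p. Then s ∈ L and |s| = 3p ≥ p.
By the CFL pumping lemma, s = uvxyz for some u, v, x, y, z with |vxy| ≤ p, |vy| ≥ 1, and uv^i xy^i z ∈ L for every i ≥ 0.

Because |vxy| ≤ p, the window vxy cannot contain both an a and a c: any substring of s containing both must include the entire block b^p plus at least one a and one c, so it has length ≥ p + 2 > p.
Hence at least one of the letters a, c does not occur in vy at all.

Take i = 0: the string uxz is obtained from s by deleting |vy| ≥ 1 symbols, so |uxz| = 3p − |vy| < 3p.
But the letter (a or c) that does not occur in vy still occurs exactly p times in uxz. Every string of L with exactly p copies of some letter is a^p b^p c^p, of length 3p. Since |uxz| < 3p, uxz ∉ L.

This contradicts the CFL pumping lemma, which requires uv^i xy^i z ∈ L for all i ≥ 0.
Hence L = {a^n b^n c^n : n ≥ 0} is not context-free. ∎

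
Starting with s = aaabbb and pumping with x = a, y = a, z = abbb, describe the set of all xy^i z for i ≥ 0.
{xy^i z : i ≥ 0} = {a^(2+i) b^3 : i ≥ 0} = {aabbb, aaabbb, aaaabbb, ...}

With x = a, y = a, z = abbb: Starting with aaabbb and pumping the second 'a', we get strings with 2+i a's followed by 3 b's for i = 0, 1, 2, ...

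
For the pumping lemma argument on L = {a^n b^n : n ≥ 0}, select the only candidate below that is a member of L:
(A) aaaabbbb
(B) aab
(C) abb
(A) aaaabbbb

The pumping lemma is applied to a string s that lies in L, so first check membership of each option:
- (A) aaaabbbb = a^4 b^4 has equal counts (4 = 4), so it is in L ✓
- (B) aab has 2 a's and 1 b's; 2 ≠ 1, so it is not in L ✗
- (C) abb has 1 a's and 2 b's; 1 ≠ 2, so it is not in L ✗

Only (A) aaaabbbb is in L, so it is the only candidate that could play the role of s.
(In a complete proof one picks s in terms of the pumping length p so that |s| ≥ p is guaranteed; a fixed string like aaaabbbb illustrates the shape of such an s.)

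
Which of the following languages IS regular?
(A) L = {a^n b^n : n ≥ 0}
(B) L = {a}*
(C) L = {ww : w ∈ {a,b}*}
(B) {a}*

(B) L = {a}* is regular.

This can be recognized by a finite automaton (DFA/NFA).
Regular expressions like {a}* define regular languages.

The other choices are not regular:
- {a^n b^n : n ≥ 0}: After pumping, the number of a's and b's become unequal
- {ww : w ∈ {a,b}*}: After pumping, the two halves no longer match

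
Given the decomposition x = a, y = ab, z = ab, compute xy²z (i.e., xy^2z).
aababab

Given x = 'a', y = 'ab', z = 'ab' and i = 2:

xy^2z = x + y·y·...·y (2 times) + z
       = 'a' + 'ab'^2 + 'ab'
       = 'a' + 'abab' + 'ab'
       = 'aababab'

The pumped string is 'aababab' with length 7.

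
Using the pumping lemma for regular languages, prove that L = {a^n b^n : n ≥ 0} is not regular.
Assume for contradiction that L is regular, and let p ≥ 1 be the pumping length given by the pumping lemma.
Choose s = a^p b^p. Then s ∈ L and |s| = 2p ≥ p.
By the pumping lemma, s = xyz for some x, y, z with |xy| ≤ p, |y| ≥ 1, and xy^i z ∈ L for every i ≥ 0.
Since |xy| ≤ p and the first p symbols of s are all a's, we must have y = a^k for some k with 1 ≤ k ≤ p.

Take i = 2: xy²z = a^(p + k) b^p.
This string has p + k a's but p b's, and p + k > p because k ≥ 1. So xy²z ∉ L.

This contradicts the pumping lemma, which requires xy^i z ∈ L for all i ≥ 0.
Hence L = {a^n b^n : n ≥ 0} is not regular. ∎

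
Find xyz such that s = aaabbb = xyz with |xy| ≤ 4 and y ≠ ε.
x = '', y = 'aa', z = 'abbb'

For s = aaabbb and p = 4, one valid decomposition is:
- x = '' (length 0)
- y = 'aa' (length 2)
- z = 'abbb' (length 4)

Verification:
- xyz = '' + 'aa' + 'abbb' = aaabbb ✓
- |xy| = 2 ≤ 4 ✓
- |y| = 2 > 0 ✓

All pumping lemma constraints are satisfied.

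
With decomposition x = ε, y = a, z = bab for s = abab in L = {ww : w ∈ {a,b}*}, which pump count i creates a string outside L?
i = 3

xy³z = ε · aaa · bab = aaabab; aaabab has length 6; its halves are aaa and bab, which differ, so it is not in L.
(Other choices also work, e.g. i = 0, 2; only i = 1 is guaranteed to stay in L since xy¹z = s.)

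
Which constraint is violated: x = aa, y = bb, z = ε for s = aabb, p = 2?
Violated: |xy| ≤ p

The decomposition x = aa, y = bb, z = ε for s = aabb with p = 2
violates the constraint: |xy| ≤ p

|xy| = |aabb| = 4 > 2 = p. The decomposition puts too many characters in xy.

Pumping lemma constraints:
1. xyz = s (decomposition is valid)
2. |xy| ≤ p
3. |y| > 0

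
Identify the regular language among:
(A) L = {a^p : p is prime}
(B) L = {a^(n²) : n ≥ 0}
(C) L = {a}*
(C) {a}*

(C) L = {a}* is regular.

This can be recognized by a finite automaton (DFA/NFA).
Regular expressions like {a}* define regular languages.

The other choices are not regular:
- {a^(n²) : n ≥ 0}: After pumping, length is no longer a perfect square
- {a^p : p is prime}: After pumping, the length becomes composite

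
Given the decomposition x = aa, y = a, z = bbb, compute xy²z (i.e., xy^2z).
aaaabbb

Given x = 'aa', y = 'a', z = 'bbb' and i = 2:

xy^2z = x + y·y·...·y (2 times) + z
       = 'aa' + 'a'^2 + 'bbb'
       = 'aa' + 'aa' + 'bbb'
       = 'aaaabbb'

The pumped string is 'aaaabbb' with length 7.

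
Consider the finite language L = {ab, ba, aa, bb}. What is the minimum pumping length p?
p = 3

For a finite language L, the pumping lemma holds vacuously if p > max|s| for s ∈ L.

The longest string in L = {ab, ba, aa, bb} has length 2.
If p = 3, then no string s ∈ L has |s| ≥ p, so the condition is vacuously true.

The minimum pumping length is p = 3.

Why no smaller p works: for any p ≤ 2, the longest string s ∈ L has |s| = 2 ≥ p, so it would
have to be pumpable; but pumping up (i = 2, 3, ...) produces ever longer strings, which cannot all lie in the
finite language L. So the pumping property fails for every p ≤ 2.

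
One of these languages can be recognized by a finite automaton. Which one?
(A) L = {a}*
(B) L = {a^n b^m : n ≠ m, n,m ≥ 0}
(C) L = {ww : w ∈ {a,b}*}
(A) {a}*

(A) L = {a}* is regular.

This can be recognized by a finite automaton (DFA/NFA).
Regular expressions like {a}* define regular languages.

The other choices are not regular:
- {a^n b^m : n ≠ m, n,m ≥ 0}: After pumping a's, we can make n = m
- {ww : w ∈ {a,b}*}: After pumping, the two halves no longer match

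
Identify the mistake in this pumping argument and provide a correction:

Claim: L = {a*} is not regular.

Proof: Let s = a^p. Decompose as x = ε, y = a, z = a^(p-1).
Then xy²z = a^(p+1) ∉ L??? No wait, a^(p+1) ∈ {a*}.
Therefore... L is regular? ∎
Error: The proof attempts to show a*  is not regular, but a* IS regular!

Correction: a* is a regular language (recognized by a simple DFA with one accepting state and self-loop on 'a'). The pumping lemma can only prove non-regularity, not regularity. For regular languages, pumping always works.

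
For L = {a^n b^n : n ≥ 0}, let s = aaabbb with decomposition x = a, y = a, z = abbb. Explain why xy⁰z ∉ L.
xy⁰z = aabbb ∉ L

Pumping with i = 0 replaces y = a by y⁰ = ε:
- Original: s = xyz = aaabbb; aaabbb = a^3 b^3 has equal counts (3 = 3), so it is in L
- Pumped: xy⁰z = a · ε · abbb = aabbb
- aabbb has 2 a's and 3 b's; 2 ≠ 3, so it is not in L

The pumping lemma would require xy⁰z ∈ L, so this decomposition yields a contradiction.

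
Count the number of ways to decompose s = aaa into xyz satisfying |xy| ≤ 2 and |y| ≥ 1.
3

For s = 'aaa' with pumping length p = 2:

Constraints: |xy| ≤ 2, |y| > 0

Valid decompositions (|xy| ≤ p, |y| ≥ 1):
  • x='', y='a', z='aa'
  • x='a', y='a', z='a'
  • x='', y='aa', z='a'

Total count: 3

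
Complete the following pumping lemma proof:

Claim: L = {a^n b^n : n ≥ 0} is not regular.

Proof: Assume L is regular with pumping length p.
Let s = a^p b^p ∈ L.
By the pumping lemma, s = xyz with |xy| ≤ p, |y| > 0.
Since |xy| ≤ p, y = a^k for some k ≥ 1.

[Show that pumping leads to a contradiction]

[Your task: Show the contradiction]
Consider xy²z = a^(p+k) b^p.

Since k ≥ 1, we have p + k > p.
So xy²z has more a's than b's: (p+k) a's vs p b's.
This means xy²z ∉ L because a^n b^n requires equal counts.

This contradicts the pumping lemma which states xy²z ∈ L.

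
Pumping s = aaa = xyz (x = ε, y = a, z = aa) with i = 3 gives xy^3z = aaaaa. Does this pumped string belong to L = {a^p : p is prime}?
Yes

xy³z = ε · aaa · aa = aaaaa.
aaaaa has length 5, which is prime, so it is in L.
(A single pumped string landing in L is not a contradiction by itself; a non-regularity proof needs some i for which xy^i z ∉ L, for every admissible decomposition.)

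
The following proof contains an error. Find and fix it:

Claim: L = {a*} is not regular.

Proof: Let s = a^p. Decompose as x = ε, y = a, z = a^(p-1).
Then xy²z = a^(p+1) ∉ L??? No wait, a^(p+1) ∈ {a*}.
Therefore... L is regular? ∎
Error: The proof attempts to show a*  is not regular, but a* IS regular!

Correction: a* is a regular language (recognized by a simple DFA with one accepting state and self-loop on 'a'). The pumping lemma can only prove non-regularity, not regularity. For regular languages, pumping always works.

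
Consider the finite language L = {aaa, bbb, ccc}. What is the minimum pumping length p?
p = 4

For a finite language L, the pumping lemma holds vacuously if p > max|s| for s ∈ L.

The longest string in L = {aaa, bbb, ccc} has length 3.
If p = 4, then no string s ∈ L has |s| ≥ p, so the condition is vacuously true.

The minimum pumping length is p = 4.

Why no smaller p works: for any p ≤ 3, the longest string s ∈ L has |s| = 3 ≥ p, so it would
have to be pumpable; but pumping up (i = 2, 3, ...) produces ever longer strings, which cannot all lie in the
finite language L. So the pumping property fails for every p ≤ 3.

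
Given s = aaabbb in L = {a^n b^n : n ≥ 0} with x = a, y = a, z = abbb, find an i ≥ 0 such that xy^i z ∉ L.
i = 0

xy⁰z = a · ε · abbb = aabbb; aabbb has 2 a's and 3 b's; 2 ≠ 3, so it is not in L.
(Other choices also work, e.g. i = 2, 3; only i = 1 is guaranteed to stay in L since xy¹z = s.)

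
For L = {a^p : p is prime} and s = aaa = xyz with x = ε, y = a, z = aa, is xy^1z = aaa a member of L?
Yes

xy¹z = ε · a · aa = aaa.
aaa has length 3, which is prime, so it is in L.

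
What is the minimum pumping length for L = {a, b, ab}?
p = 3

For a finite language L, the pumping lemma holds vacuously if p > max|s| for s ∈ L.

The longest string in L = {a, b, ab} has length 2.
If p = 3, then no string s ∈ L has |s| ≥ p, so the condition is vacuously true.

The minimum pumping length is p = 3.

Why no smaller p works: for any p ≤ 2, the longest string s ∈ L has |s| = 2 ≥ p, so it would
have to be pumpable; but pumping up (i = 2, 3, ...) produces ever longer strings, which cannot all lie in the
finite language L. So the pumping property fails for every p ≤ 2.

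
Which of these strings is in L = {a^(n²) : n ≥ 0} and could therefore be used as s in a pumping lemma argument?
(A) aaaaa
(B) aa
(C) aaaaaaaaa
(C) aaaaaaaaa

The pumping lemma is applied to a string s that lies in L, so first check membership of each option:
- (A) aaaaa has length 5, strictly between 2² = 4 and 3² = 9, so it is not in L ✗
- (B) aa has length 2, strictly between 1² = 1 and 2² = 4, so it is not in L ✗
- (C) aaaaaaaaa has length 9 = 3², a perfect square, so it is in L ✓

Only (C) aaaaaaaaa is in L, so it is the only candidate that could play the role of s.
(In a complete proof one picks s in terms of the pumping length p so that |s| ≥ p is guaranteed; a fixed string like aaaaaaaaa illustrates the shape of such an s.)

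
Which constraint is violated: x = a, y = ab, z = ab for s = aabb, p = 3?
Violated: xyz = s

The decomposition x = a, y = ab, z = ab for s = aabb with p = 3
violates the constraint: xyz = s

xyz = 'a' + 'ab' + 'ab' = 'aabab' ≠ 'aabb' = s. The decomposition doesn't reconstruct s.

Pumping lemma constraints:
1. xyz = s (decomposition is valid)
2. |xy| ≤ p
3. |y| > 0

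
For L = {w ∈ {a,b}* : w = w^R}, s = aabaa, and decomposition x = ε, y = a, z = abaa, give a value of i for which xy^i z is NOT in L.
i = 0

xy⁰z = ε · ε · abaa = abaa; abaa reversed is aaba ≠ abaa, so it is not a palindrome and is not in L.
(Other choices also work, e.g. i = 2, 3; only i = 1 is guaranteed to stay in L since xy¹z = s.)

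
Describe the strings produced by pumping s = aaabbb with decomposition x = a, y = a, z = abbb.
{xy^i z : i ≥ 0} = {a^(2+i) b^3 : i ≥ 0} = {aabbb, aaabbb, aaaabbb, ...}

With x = a, y = a, z = abbb: Starting with aaabbb and pumping the second 'a', we get strings with 2+i a's followed by 3 b's for i = 0, 1, 2, ...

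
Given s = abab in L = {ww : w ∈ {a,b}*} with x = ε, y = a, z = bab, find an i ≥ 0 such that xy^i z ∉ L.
i = 2

xy²z = ε · aa · bab = aabab; aabab has odd length 5, so it cannot be written as ww and is not in L.
(Other choices also work, e.g. i = 0, 3; only i = 1 is guaranteed to stay in L since xy¹z = s.)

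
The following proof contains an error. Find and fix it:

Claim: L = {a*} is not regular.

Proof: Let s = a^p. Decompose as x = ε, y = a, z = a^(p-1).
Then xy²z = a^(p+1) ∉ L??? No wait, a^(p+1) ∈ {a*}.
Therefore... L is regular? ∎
Error: The proof attempts to show a*  is not regular, but a* IS regular!

Correction: a* is a regular language (recognized by a simple DFA with one accepting state and self-loop on 'a'). The pumping lemma can only prove non-regularity, not regularity. For regular languages, pumping always works.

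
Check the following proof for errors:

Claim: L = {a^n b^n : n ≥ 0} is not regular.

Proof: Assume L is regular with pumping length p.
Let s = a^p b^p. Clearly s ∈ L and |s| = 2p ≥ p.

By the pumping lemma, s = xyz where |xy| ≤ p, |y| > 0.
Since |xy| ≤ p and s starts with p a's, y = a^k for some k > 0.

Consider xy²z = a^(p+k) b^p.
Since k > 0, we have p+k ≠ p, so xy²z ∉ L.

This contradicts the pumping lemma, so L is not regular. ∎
The proof is correct.

This proof is valid because:
1. The string s = a^p b^p is correctly in L
2. The decomposition analysis is correct: y must consist only of a's
3. The contradiction is valid: pumping increases a's but not b's
4. The conclusion follows logically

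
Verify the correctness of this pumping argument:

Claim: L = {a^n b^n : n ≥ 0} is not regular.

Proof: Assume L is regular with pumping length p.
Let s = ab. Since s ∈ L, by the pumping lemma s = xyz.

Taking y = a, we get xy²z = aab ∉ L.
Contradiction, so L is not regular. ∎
The proof is INCORRECT.

Error: The string s = ab may be shorter than p.
The pumping lemma only applies to strings with |s| ≥ p, and p is not under our control.
We must choose s in terms of p, e.g. s = a^p b^p, to ensure |s| ≥ p.
(The proof also fixes one particular y; a valid argument must handle every decomposition with |xy| ≤ p and |y| ≥ 1 — for s = a^p b^p this forces y = a^k, and then xy²z = a^(p+k) b^p ∉ L.)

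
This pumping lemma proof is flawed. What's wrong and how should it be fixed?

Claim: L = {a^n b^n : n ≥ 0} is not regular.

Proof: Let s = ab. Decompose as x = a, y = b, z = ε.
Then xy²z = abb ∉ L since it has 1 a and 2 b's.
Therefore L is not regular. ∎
Error: The string s = ab might be shorter than the pumping length p.

Correction: Choose s = a^p b^p to ensure |s| ≥ p. Also, the decomposition is wrong: with |xy| ≤ p, y cannot include b's when s starts with p a's.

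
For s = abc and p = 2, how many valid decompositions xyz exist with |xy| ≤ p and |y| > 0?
3

For s = 'abc' with pumping length p = 2:

Constraints: |xy| ≤ 2, |y| > 0

Valid decompositions (|xy| ≤ p, |y| ≥ 1):
  • x='', y='a', z='bc'
  • x='a', y='b', z='c'
  • x='', y='ab', z='c'

Total count: 3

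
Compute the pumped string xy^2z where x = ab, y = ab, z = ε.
ababab

Given x = 'ab', y = 'ab', z = '' and i = 2:

xy^2z = x + y·y·...·y (2 times) + z
       = 'ab' + 'ab'^2 + ''
       = 'ab' + 'abab' + ''
       = 'ababab'

The pumped string is 'ababab' with length 6.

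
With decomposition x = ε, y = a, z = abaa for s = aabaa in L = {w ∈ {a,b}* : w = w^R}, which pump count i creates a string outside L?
i = 2

xy²z = ε · aa · abaa = aaabaa; aaabaa reversed is aabaaa ≠ aaabaa, so it is not a palindrome and is not in L.
(Other choices also work, e.g. i = 0, 3; only i = 1 is guaranteed to stay in L since xy¹z = s.)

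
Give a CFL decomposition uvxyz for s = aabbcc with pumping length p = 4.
u='a', v='a', x='bb', y='c', z='c'

For s = aabbcc with pumping length p = 4:

One valid decomposition:
- u = 'a'
- v = 'a'
- x = 'bb'
- y = 'c'
- z = 'c'

Verification:
- uvxyz = 'a' + 'a' + 'bb' + 'c' + 'c' = aabbcc ✓
- |vxy| = |'abbc'| = 4 ≤ 4 ✓
- |vy| = |'ac'| = 2 > 0 ✓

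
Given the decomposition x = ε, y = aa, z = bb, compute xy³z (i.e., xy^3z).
aaaaaabb

Given x = '', y = 'aa', z = 'bb' and i = 3:

xy^3z = x + y·y·...·y (3 times) + z
       = '' + 'aa'^3 + 'bb'
       = '' + 'aaaaaa' + 'bb'
       = 'aaaaaabb'

The pumped string is 'aaaaaabb' with length 8.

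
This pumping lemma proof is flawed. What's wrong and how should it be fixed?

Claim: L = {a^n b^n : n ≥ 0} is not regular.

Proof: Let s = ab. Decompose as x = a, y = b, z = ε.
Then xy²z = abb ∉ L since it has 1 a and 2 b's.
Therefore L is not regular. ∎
Error: The string s = ab might be shorter than the pumping length p.

Correction: Choose s = a^p b^p to ensure |s| ≥ p. Also, the decomposition is wrong: with |xy| ≤ p, y cannot include b's when s starts with p a's.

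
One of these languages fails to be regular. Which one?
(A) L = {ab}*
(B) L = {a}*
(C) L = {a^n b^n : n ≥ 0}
(C) {a^n b^n : n ≥ 0}

(C) L = {a^n b^n : n ≥ 0} is NOT regular.

The pumping lemma can be used to prove this:
After pumping, the number of a's and b's become unequal

The other languages are regular because they can be recognized by finite automata.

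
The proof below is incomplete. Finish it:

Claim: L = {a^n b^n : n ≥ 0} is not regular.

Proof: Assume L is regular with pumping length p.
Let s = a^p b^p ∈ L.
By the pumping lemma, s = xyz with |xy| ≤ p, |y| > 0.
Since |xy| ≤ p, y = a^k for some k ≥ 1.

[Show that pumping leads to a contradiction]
Consider xy²z = a^(p+k) b^p.

Since k ≥ 1, we have p + k > p.
So xy²z has more a's than b's: (p+k) a's vs p b's.
This means xy²z ∉ L because a^n b^n requires equal counts.

This contradicts the pumping lemma which states xy²z ∈ L.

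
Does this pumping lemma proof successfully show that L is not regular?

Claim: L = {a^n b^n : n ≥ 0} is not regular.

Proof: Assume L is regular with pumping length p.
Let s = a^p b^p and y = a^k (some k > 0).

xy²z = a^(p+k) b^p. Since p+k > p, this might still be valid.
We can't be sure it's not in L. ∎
The proof is INCORRECT.

Error: The conclusion is wrong.
xy²z = a^(p+k) b^p is definitely NOT in L because the number of a's (p+k) ≠ number of b's (p).
The proof incorrectly doubts what is actually a valid contradiction.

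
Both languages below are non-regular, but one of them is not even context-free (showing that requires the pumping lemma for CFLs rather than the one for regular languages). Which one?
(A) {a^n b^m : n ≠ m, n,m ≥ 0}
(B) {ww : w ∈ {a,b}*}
(B) {ww : w ∈ {a,b}*}

(B) {ww : w ∈ {a,b}*} requires the CFL pumping lemma.

- {a^n b^m : n ≠ m, n,m ≥ 0} is context-free (but not regular)
  • Can be shown non-regular with the regular pumping lemma
  • After pumping a's, we can make n = m

- {ww : w ∈ {a,b}*} is NOT context-free
  • Requires the CFL pumping lemma to prove
  • Cannot verify equality of two arbitrary substrings

The CFL pumping lemma is "stronger" in that it can prove non-membership
in the larger class of context-free languages.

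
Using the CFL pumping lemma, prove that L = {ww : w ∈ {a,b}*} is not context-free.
Assume for contradiction that L is context-free, and let p ≥ 1 be the pumping length given by the pumping lemma for CFLs.
Choose s = a^p b^p a^p b^p. Then s ∈ L (take w = a^p b^p) and |s| = 4p ≥ p.
By the CFL pumping lemma, s = uvxyz for some u, v, x, y, z with |vxy| ≤ p, |vy| ≥ 1, and uv^i xy^i z ∈ L for every i ≥ 0.

Write s as four blocks A₁ B₁ A₂ B₂ with A₁ = A₂ = a^p and B₁ = B₂ = b^p. Since |vxy| ≤ p, the window vxy lies inside at most two adjacent blocks. Take i = 0 and let t = uxz, so |t| = 4p − |vy| with 1 ≤ |vy| ≤ p. If |t| is odd, t ∉ L immediately, so assume |vy| is even (hence |vy| ≥ 2) and |t|/2 = 2p − |vy|/2, which satisfies p ≤ |t|/2 ≤ 2p − 1.

Case 1 (vxy inside A₁B₁): t = a^(p−j) b^(p−l) a^p b^p with j + l = |vy|. The second half of t has length < 2p, so it is a suffix of the trailing a^p b^p and ends in b; the first half is a^(p−j) b^(p−l) a^((j+l)/2), which ends in a because (j+l)/2 ≥ 1. The halves differ, so t ∉ L.

Case 2 (vxy inside B₁A₂, straddling the middle): t = a^p b^(p−j) a^(p−l) b^p with j + l = |vy|. If t = ww, then w is a prefix of t of length ≥ p, so w begins with a^p; and w is a suffix of t of length ≥ p, so w ends with b^p. That forces |w| ≥ 2p, contradicting |w| = |t|/2 ≤ 2p − 1. So t ∉ L.

Case 3 (vxy inside A₂B₂): t = a^p b^p a^(p−j) b^(p−l) with j + l = |vy|. The first half of t is a prefix of a^p b^p, so it begins with a; the second half is b^((j+l)/2) a^(p−j) b^(p−l), which begins with b. The halves differ, so t ∉ L.

In every case uv⁰xy⁰z = uxz ∉ L.

This contradicts the CFL pumping lemma, which requires uv^i xy^i z ∈ L for all i ≥ 0.
Hence L = {ww : w ∈ {a,b}*} is not context-free. ∎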